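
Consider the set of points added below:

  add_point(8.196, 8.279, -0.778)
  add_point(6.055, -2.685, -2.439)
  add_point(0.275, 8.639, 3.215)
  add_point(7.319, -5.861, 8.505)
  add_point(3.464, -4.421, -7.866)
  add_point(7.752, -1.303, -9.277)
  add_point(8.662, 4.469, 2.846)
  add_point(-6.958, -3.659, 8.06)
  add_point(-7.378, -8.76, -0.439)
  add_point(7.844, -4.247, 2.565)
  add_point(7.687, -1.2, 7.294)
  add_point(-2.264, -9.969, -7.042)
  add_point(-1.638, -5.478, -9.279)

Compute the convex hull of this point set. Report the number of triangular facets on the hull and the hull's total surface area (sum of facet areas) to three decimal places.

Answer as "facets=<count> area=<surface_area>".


facets=18 area=924.182

11 of the 13 inputs are extreme points: [0, 2, 3, 5, 6, 7, 8, 9, 10, 11, 12].

Triangle areas on the boundary:
  f1: (p12, p2, p8) → 101.1585
  f2: (p0, p2, p6) → 22.9555
  f3: (p0, p12, p2) → 81.7211
  f4: (p7, p2, p8) → 73.7255
  f5: (p7, p3, p8) → 71.6900
  f6: (p10, p2, p6) → 33.3720
  f7: (p10, p3, p6) → 7.0453
  f8: (p10, p7, p2) → 87.5107
  f9: (p10, p7, p3) → 34.7912
  f10: (p5, p0, p6) → 33.7146
  f11: (p5, p0, p12) → 62.0320
  f12: (p11, p5, p12) → 22.8770
  f13: (p11, p12, p8) → 20.3917
  f14: (p11, p3, p8) → 73.3468
  f15: (p9, p11, p3) → 41.4214
  f16: (p9, p11, p5) → 77.8756
  f17: (p9, p3, p6) → 26.2834
  f18: (p9, p5, p6) → 52.2695
Σ area = 924.182

Euler: V−E+F = 11−27+18 = 2.


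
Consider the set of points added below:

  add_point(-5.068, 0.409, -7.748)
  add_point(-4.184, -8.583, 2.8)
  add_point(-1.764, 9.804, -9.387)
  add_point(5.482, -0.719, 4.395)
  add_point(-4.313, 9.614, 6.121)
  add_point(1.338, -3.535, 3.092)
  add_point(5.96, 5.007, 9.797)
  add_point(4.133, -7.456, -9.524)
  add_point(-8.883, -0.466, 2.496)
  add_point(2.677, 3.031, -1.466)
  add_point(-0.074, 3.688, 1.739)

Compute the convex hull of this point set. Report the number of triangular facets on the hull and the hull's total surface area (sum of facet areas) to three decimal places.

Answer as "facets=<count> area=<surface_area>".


facets=12 area=902.964

8 of the 11 inputs are extreme points: [0, 1, 2, 3, 4, 6, 7, 8].

Per-facet area ½‖(b−a)×(c−a)‖:
  f1: (p2, p7, p6) → 183.1275
  f2: (p1, p6, p8) → 80.5817
  f3: (p4, p6, p8) → 68.6184
  f4: (p4, p2, p8) → 89.0030
  f5: (p4, p2, p6) → 91.7155
  f6: (p0, p2, p8) → 52.0475
  f7: (p0, p2, p7) → 58.3095
  f8: (p0, p1, p8) → 51.3090
  f9: (p0, p1, p7) → 79.4614
  f10: (p3, p7, p6) → 21.7726
  f11: (p3, p1, p6) → 40.0654
  f12: (p3, p1, p7) → 86.9523
Σ area = 902.964

Check V−E+F: 8 − 18 + 12 = 2.


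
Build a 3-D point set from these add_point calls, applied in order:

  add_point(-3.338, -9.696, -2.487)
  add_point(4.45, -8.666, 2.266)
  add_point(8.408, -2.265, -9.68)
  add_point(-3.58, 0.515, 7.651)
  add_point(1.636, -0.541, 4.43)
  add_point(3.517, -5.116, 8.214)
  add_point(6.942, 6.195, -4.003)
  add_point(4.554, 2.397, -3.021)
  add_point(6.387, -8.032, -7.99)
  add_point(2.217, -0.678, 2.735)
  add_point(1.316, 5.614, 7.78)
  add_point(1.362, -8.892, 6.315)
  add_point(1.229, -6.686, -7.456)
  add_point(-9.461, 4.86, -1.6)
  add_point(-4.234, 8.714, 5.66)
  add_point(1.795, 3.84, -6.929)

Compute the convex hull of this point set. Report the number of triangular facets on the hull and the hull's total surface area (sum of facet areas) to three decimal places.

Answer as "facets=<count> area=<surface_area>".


13 of the 16 inputs are extreme points: [0, 1, 2, 3, 5, 6, 8, 10, 11, 12, 13, 14, 15].

Per-facet area ½‖(b−a)×(c−a)‖:
  f1: (p12, p0, p13) → 58.1586
  f2: (p15, p12, p13) → 65.8432
  f3: (p15, p12, p2) → 38.8146
  f4: (p6, p5, p2) → 86.8288
  f5: (p6, p10, p5) → 71.6356
  f6: (p6, p15, p2) → 29.4155
  f7: (p6, p15, p13) → 34.4376
  f8: (p3, p10, p5) → 31.9425
  f9: (p3, p11, p5) → 21.3923
  f10: (p3, p0, p13) → 81.3835
  f11: (p3, p11, p0) → 53.5701
  f12: (p1, p5, p2) → 41.9281
  f13: (p1, p11, p5) → 12.0909
  f14: (p1, p11, p0) → 23.2646
  f15: (p14, p6, p13) → 72.2025
  f16: (p14, p6, p10) → 43.7368
  f17: (p14, p3, p13) → 40.6406
  f18: (p14, p3, p10) → 22.9635
  f19: (p8, p12, p0) → 16.4040
  f20: (p8, p1, p0) → 45.0785
  f21: (p8, p12, p2) → 16.8899
  f22: (p8, p1, p2) → 30.7210
Σ area = 939.343

Euler characteristic 13−33+22 = 2 ✓

facets=22 area=939.343


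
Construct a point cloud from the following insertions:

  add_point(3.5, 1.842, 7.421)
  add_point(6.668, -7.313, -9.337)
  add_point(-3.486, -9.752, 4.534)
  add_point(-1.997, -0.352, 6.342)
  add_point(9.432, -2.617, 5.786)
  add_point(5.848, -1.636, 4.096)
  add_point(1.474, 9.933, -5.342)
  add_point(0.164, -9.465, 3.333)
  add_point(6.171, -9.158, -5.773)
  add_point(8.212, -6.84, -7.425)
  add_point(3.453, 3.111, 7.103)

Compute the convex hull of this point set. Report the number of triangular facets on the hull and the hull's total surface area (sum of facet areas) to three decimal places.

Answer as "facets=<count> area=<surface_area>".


10 of the 11 inputs are extreme points: [0, 1, 2, 3, 4, 6, 7, 8, 9, 10].

Area of each hull facet:
  f1: (p1, p6, p2) → 156.7135
  f2: (p10, p6, p4) → 57.5369
  f3: (p8, p1, p2) → 19.0447
  f4: (p0, p4, p2) → 52.0510
  f5: (p0, p10, p4) → 4.1716
  f6: (p3, p6, p2) → 65.8656
  f7: (p3, p10, p6) → 46.5536
  f8: (p3, p0, p2) → 24.7518
  f9: (p3, p0, p10) → 3.7836
  f10: (p7, p4, p2) → 15.6681
  f11: (p7, p8, p2) → 13.0630
  f12: (p7, p8, p4) → 61.7977
  f13: (p9, p8, p4) → 23.9115
  f14: (p9, p8, p1) → 4.3489
  f15: (p9, p6, p4) → 118.3806
  f16: (p9, p1, p6) → 22.7561
Σ area = 690.398

Euler characteristic 10−24+16 = 2 ✓

facets=16 area=690.398


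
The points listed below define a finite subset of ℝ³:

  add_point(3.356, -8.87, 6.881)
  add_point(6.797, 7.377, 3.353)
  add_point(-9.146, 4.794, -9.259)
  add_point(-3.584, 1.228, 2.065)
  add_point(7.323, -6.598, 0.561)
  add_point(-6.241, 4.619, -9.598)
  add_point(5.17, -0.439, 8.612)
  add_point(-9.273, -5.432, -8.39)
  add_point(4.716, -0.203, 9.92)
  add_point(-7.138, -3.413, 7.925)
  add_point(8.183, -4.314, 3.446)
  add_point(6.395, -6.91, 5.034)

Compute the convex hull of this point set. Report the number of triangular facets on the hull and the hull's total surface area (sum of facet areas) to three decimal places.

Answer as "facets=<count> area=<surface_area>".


Hull vertices (10/12): indices [0, 1, 2, 4, 5, 7, 8, 9, 10, 11].

Area of each hull facet:
  f1: (p8, p1, p10) → 42.0907
  f2: (p9, p0, p7) → 98.3805
  f3: (p9, p0, p8) → 52.0665
  f4: (p9, p8, p1) → 61.1389
  f5: (p11, p8, p10) → 14.5663
  f6: (p11, p0, p8) → 17.1819
  f7: (p4, p1, p10) → 18.3174
  f8: (p4, p5, p1) → 128.0885
  f9: (p4, p5, p7) → 98.8502
  f10: (p4, p11, p10) → 6.5109
  f11: (p4, p0, p7) → 73.6053
  f12: (p4, p11, p0) → 7.2279
  f13: (p2, p5, p7) → 15.0254
  f14: (p2, p9, p7) → 85.0060
  f15: (p2, p5, p1) → 21.6524
  f16: (p2, p9, p1) → 159.8424
Σ area = 899.551

Check V−E+F: 10 − 24 + 16 = 2.

facets=16 area=899.551


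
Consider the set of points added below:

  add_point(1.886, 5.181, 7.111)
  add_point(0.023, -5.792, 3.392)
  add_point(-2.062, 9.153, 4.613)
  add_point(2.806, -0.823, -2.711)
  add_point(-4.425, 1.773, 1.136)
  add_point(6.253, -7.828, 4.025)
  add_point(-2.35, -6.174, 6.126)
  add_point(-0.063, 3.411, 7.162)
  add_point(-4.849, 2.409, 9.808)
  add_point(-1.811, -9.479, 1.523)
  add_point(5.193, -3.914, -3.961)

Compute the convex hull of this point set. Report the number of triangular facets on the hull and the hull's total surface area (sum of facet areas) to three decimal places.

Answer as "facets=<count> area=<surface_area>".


Extreme-point indices: [0, 2, 3, 4, 5, 6, 8, 9, 10] — 9 of 11 on the boundary.

Facet areas (half cross-product norm):
  f1: (p10, p9, p5) → 36.9134
  f2: (p0, p5, p8) → 54.6118
  f3: (p0, p2, p8) → 23.3986
  f4: (p0, p10, p5) → 61.0629
  f5: (p0, p10, p2) → 43.7844
  f6: (p6, p5, p8) → 37.7489
  f7: (p6, p9, p8) → 14.5876
  f8: (p6, p9, p5) → 23.6575
  f9: (p4, p2, p8) → 32.8699
  f10: (p4, p9, p8) → 50.2504
  f11: (p4, p10, p9) → 56.0187
  f12: (p3, p10, p2) → 8.8053
  f13: (p3, p4, p2) → 35.6616
  f14: (p3, p4, p10) → 9.1616
Σ area = 488.533

Euler characteristic 9−21+14 = 2 ✓

facets=14 area=488.533


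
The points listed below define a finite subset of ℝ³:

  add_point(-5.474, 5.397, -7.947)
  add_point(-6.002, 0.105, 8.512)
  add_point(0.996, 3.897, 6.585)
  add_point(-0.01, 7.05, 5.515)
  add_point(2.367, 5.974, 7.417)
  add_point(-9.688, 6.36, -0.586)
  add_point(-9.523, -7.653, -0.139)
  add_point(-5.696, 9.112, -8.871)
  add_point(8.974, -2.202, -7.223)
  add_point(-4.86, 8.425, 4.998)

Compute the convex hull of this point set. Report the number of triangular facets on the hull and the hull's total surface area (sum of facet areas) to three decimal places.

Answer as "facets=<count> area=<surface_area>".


10 of the 10 inputs are extreme points: [0, 1, 2, 3, 4, 5, 6, 7, 8, 9].

Facet areas (half cross-product norm):
  f1: (p1, p6, p5) → 67.2887
  f2: (p1, p6, p8) → 122.5661
  f3: (p7, p6, p5) → 64.0015
  f4: (p7, p4, p8) → 145.8116
  f5: (p2, p1, p8) → 63.3089
  f6: (p2, p4, p8) → 21.4041
  f7: (p2, p4, p1) → 7.2462
  f8: (p0, p6, p8) → 126.4748
  f9: (p0, p7, p8) → 26.9045
  f10: (p0, p7, p6) → 12.6396
  f11: (p9, p7, p5) → 35.2147
  f12: (p9, p1, p5) → 34.8563
  f13: (p9, p4, p1) → 34.9476
  f14: (p3, p7, p4) → 13.0548
  f15: (p3, p9, p4) → 4.2419
  f16: (p3, p9, p7) → 34.7188
Σ area = 814.680

Check V−E+F: 10 − 24 + 16 = 2.

facets=16 area=814.680


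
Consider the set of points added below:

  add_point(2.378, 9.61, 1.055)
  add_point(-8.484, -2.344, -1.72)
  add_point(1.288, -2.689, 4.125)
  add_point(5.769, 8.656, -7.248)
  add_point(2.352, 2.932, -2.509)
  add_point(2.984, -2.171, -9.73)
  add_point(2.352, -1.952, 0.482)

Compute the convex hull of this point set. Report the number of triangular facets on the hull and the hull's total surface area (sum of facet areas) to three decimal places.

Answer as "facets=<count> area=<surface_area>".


Points on the hull: [0, 1, 2, 3, 5, 6] (6 of 7).

Per-facet area ½‖(b−a)×(c−a)‖:
  f1: (p5, p3, p1) → 79.7979
  f2: (p2, p5, p1) → 72.7122
  f3: (p0, p3, p1) → 73.8971
  f4: (p0, p2, p1) → 72.2404
  f5: (p0, p2, p3) → 56.7098
  f6: (p6, p5, p3) → 57.1421
  f7: (p6, p2, p3) → 17.1777
  f8: (p6, p2, p5) → 5.9814
Σ area = 435.658

Check V−E+F: 6 − 12 + 8 = 2.

facets=8 area=435.658


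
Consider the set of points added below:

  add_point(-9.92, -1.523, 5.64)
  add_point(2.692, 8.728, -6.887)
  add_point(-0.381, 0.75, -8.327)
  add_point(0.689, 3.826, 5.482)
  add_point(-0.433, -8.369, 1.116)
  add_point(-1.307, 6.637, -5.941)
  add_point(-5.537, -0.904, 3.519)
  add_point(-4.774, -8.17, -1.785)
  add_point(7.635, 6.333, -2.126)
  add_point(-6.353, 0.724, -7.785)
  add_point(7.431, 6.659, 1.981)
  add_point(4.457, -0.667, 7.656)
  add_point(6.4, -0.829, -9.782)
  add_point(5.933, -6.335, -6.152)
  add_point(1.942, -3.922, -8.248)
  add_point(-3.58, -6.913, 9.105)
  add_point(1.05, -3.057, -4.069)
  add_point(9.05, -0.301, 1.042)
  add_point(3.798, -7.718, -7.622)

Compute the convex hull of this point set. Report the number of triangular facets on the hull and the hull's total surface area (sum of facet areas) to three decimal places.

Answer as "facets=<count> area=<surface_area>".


Points on the hull: [0, 1, 3, 4, 5, 7, 8, 9, 10, 11, 12, 13, 14, 15, 17, 18] (16 of 19).

Per-facet area ½‖(b−a)×(c−a)‖:
  f1: (p9, p12, p1) → 60.3496
  f2: (p15, p4, p17) → 53.4067
  f3: (p13, p12, p17) → 32.4230
  f4: (p13, p4, p17) → 47.7887
  f5: (p3, p10, p1) → 41.5417
  f6: (p3, p15, p0) → 50.0923
  f7: (p8, p12, p1) → 36.2026
  f8: (p8, p10, p1) → 12.0775
  f9: (p8, p12, p17) → 38.0229
  f10: (p8, p10, p17) → 14.5101
  f11: (p5, p9, p0) → 56.1140
  f12: (p5, p9, p1) → 10.1037
  f13: (p5, p3, p0) → 70.8558
  f14: (p5, p3, p1) → 27.1614
  f15: (p11, p10, p17) → 28.5126
  f16: (p11, p15, p17) → 33.4975
  f17: (p11, p3, p10) → 25.2261
  f18: (p11, p3, p15) → 32.1458
  f19: (p7, p9, p0) → 59.7453
  f20: (p7, p15, p0) → 45.8144
  f21: (p7, p15, p4) → 22.2795
  f22: (p18, p7, p9) → 54.8199
  f23: (p18, p13, p12) → 9.5731
  f24: (p18, p13, p4) → 14.2194
  f25: (p18, p7, p4) → 25.1699
  f26: (p14, p9, p12) → 24.1709
  f27: (p14, p18, p12) → 11.8376
  f28: (p14, p18, p9) → 12.0540
Σ area = 949.716

Euler: V−E+F = 16−42+28 = 2.

facets=28 area=949.716


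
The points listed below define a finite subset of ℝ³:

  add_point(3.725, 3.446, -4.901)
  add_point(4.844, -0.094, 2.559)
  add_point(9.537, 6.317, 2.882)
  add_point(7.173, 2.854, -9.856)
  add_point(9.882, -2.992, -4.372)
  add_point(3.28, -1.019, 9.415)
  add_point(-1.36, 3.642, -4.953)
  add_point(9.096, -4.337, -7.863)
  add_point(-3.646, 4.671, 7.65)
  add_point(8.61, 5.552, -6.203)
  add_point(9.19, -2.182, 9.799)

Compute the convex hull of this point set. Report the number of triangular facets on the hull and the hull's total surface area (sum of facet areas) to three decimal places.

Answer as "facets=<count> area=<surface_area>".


facets=14 area=637.843

Extreme-point indices: [2, 3, 4, 5, 6, 7, 8, 9, 10] — 9 of 11 on the boundary.

Per-facet area ½‖(b−a)×(c−a)‖:
  f1: (p10, p2, p8) → 72.9570
  f2: (p10, p2, p4) → 63.0964
  f3: (p5, p10, p8) → 13.3640
  f4: (p6, p5, p8) → 58.6957
  f5: (p9, p2, p4) → 40.0653
  f6: (p9, p6, p3) → 23.1898
  f7: (p9, p2, p8) → 62.9321
  f8: (p9, p6, p8) → 63.1177
  f9: (p7, p6, p3) → 37.5386
  f10: (p7, p9, p4) → 16.7529
  f11: (p7, p9, p3) → 17.7461
  f12: (p7, p6, p5) → 104.1427
  f13: (p7, p10, p4) → 10.6026
  f14: (p7, p5, p10) → 53.6418
Σ area = 637.843

Euler characteristic 9−21+14 = 2 ✓


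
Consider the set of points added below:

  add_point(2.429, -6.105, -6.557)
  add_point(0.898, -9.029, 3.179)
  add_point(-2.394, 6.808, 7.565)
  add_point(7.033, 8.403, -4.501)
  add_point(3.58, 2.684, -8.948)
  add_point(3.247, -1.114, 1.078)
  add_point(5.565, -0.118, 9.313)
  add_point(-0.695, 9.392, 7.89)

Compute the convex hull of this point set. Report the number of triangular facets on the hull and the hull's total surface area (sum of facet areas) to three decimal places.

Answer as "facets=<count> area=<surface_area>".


facets=10 area=616.645

Hull vertices (7/8): indices [0, 1, 2, 3, 4, 6, 7].

Triangle areas on the boundary:
  f1: (p6, p1, p2) → 62.6184
  f2: (p7, p6, p2) → 16.5181
  f3: (p7, p6, p3) → 81.5365
  f4: (p7, p4, p2) → 27.8911
  f5: (p7, p4, p3) → 56.2074
  f6: (p0, p4, p3) → 29.6951
  f7: (p0, p6, p3) → 114.2959
  f8: (p0, p6, p1) → 59.0909
  f9: (p0, p1, p2) → 86.1435
  f10: (p0, p4, p2) → 82.6484
Σ area = 616.645

Check V−E+F: 7 − 15 + 10 = 2.


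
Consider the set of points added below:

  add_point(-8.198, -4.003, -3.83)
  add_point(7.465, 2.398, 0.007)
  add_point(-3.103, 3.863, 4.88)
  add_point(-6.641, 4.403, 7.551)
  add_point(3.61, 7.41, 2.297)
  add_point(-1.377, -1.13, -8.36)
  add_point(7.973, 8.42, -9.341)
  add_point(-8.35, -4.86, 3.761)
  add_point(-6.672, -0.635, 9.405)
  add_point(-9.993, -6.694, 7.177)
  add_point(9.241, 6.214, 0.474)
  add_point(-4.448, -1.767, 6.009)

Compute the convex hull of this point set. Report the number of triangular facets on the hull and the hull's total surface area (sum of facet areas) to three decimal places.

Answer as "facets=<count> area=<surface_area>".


9 of the 12 inputs are extreme points: [0, 1, 3, 4, 5, 6, 8, 9, 10].

Triangle areas on the boundary:
  f1: (p3, p8, p9) → 14.2900
  f2: (p3, p8, p10) → 45.5258
  f3: (p1, p8, p9) → 58.5296
  f4: (p1, p8, p10) → 32.7505
  f5: (p1, p6, p10) → 21.4550
  f6: (p4, p6, p10) → 30.3428
  f7: (p4, p3, p10) → 16.6538
  f8: (p4, p3, p6) → 50.4425
  f9: (p5, p1, p9) → 116.7325
  f10: (p5, p1, p6) → 65.4789
  f11: (p0, p3, p6) → 146.5713
  f12: (p0, p5, p6) → 33.0635
  f13: (p0, p3, p9) → 64.6070
  f14: (p0, p5, p9) → 35.4746
Σ area = 731.918

Euler: V−E+F = 9−21+14 = 2.

facets=14 area=731.918


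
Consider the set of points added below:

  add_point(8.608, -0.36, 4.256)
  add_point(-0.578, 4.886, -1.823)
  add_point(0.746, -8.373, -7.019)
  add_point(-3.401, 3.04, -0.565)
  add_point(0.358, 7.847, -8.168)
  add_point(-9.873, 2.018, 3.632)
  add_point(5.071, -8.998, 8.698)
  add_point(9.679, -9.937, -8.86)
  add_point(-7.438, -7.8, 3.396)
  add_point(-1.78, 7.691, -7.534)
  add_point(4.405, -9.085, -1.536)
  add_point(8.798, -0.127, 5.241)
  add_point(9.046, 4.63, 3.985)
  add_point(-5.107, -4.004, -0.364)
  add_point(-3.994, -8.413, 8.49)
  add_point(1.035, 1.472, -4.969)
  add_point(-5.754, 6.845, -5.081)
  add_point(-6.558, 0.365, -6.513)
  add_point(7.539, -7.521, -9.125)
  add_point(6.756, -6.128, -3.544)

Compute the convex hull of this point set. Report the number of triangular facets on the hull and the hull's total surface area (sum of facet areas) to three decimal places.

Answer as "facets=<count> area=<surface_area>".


Points on the hull: [2, 4, 5, 6, 7, 8, 9, 11, 12, 14, 16, 17, 18] (13 of 20).

Area of each hull facet:
  f1: (p12, p4, p7) → 139.1176
  f2: (p11, p6, p7) → 86.1720
  f3: (p11, p12, p7) → 39.8557
  f4: (p11, p12, p6) → 8.4247
  f5: (p16, p17, p5) → 34.2888
  f6: (p16, p12, p5) → 93.1973
  f7: (p18, p4, p7) → 8.6286
  f8: (p18, p17, p4) → 81.6921
  f9: (p8, p17, p5) → 52.9835
  f10: (p9, p17, p4) → 7.8002
  f11: (p9, p16, p17) → 15.6520
  f12: (p9, p12, p4) → 16.2751
  f13: (p9, p16, p12) → 37.7217
  f14: (p2, p8, p7) → 39.9076
  f15: (p2, p8, p17) → 66.9632
  f16: (p2, p18, p7) → 9.9491
  f17: (p2, p18, p17) → 34.6343
  f18: (p14, p8, p5) → 30.5576
  f19: (p14, p12, p5) → 115.7360
  f20: (p14, p12, p6) → 66.5924
  f21: (p14, p6, p7) → 80.2844
  f22: (p14, p8, p7) → 65.3713
Σ area = 1131.805

Euler: V−E+F = 13−33+22 = 2.

facets=22 area=1131.805


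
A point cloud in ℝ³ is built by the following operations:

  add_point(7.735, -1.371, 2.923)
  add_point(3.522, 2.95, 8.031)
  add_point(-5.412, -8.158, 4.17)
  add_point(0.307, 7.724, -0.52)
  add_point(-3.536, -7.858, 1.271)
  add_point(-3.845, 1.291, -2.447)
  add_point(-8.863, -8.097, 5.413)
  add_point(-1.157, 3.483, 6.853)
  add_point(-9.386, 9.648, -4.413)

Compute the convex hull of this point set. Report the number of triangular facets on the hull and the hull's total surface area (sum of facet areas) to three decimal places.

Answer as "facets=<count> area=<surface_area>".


Extreme-point indices: [0, 1, 2, 3, 4, 5, 6, 7, 8] — 9 of 9 on the boundary.

Triangle areas on the boundary:
  f1: (p1, p2, p0) → 56.4131
  f2: (p3, p1, p0) → 40.4702
  f3: (p4, p2, p0) → 20.7939
  f4: (p6, p1, p2) → 23.9402
  f5: (p6, p4, p8) → 65.1784
  f6: (p6, p4, p2) → 3.8888
  f7: (p5, p4, p8) → 26.8596
  f8: (p5, p4, p0) → 59.7988
  f9: (p5, p3, p8) → 38.0170
  f10: (p5, p3, p0) → 47.1496
  f11: (p7, p6, p8) → 106.5676
  f12: (p7, p6, p1) → 30.0451
  f13: (p7, p3, p8) → 44.4110
  f14: (p7, p3, p1) → 20.8481
Σ area = 584.381

Euler characteristic 9−21+14 = 2 ✓

facets=14 area=584.381


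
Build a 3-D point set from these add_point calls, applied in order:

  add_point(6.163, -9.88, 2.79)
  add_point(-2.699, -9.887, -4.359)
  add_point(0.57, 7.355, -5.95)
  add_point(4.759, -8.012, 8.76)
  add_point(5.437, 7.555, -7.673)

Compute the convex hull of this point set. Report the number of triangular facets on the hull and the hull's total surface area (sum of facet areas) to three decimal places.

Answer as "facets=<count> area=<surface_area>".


facets=6 area=438.128

Hull vertices (5/5): indices [0, 1, 2, 3, 4].

Area of each hull facet:
  f1: (p4, p0, p1) → 108.5020
  f2: (p3, p0, p1) → 33.2169
  f3: (p3, p4, p0) → 63.6031
  f4: (p2, p4, p1) → 44.1615
  f5: (p2, p3, p1) → 132.7766
  f6: (p2, p3, p4) → 55.8678
Σ area = 438.128

Euler characteristic 5−9+6 = 2 ✓


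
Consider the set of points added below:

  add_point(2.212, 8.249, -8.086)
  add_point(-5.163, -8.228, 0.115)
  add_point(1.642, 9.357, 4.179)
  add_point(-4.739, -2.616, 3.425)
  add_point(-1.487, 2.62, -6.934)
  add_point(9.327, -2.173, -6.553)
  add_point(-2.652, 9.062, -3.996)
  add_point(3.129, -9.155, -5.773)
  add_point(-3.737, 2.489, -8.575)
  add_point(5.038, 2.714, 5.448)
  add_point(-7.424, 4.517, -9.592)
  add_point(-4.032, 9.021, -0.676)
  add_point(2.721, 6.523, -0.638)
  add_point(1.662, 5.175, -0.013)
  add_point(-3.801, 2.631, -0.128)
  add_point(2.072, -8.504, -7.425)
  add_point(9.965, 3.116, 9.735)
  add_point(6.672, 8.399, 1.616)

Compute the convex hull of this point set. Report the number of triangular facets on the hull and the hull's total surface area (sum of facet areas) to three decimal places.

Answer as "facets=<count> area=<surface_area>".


facets=20 area=989.997

12 of the 18 inputs are extreme points: [0, 1, 2, 3, 5, 6, 7, 10, 11, 15, 16, 17].

Per-facet area ½‖(b−a)×(c−a)‖:
  f1: (p1, p7, p16) → 104.3318
  f2: (p5, p7, p16) → 79.0298
  f3: (p3, p1, p10) → 49.1990
  f4: (p3, p2, p16) → 79.6524
  f5: (p3, p1, p16) → 46.9039
  f6: (p15, p5, p10) → 78.3917
  f7: (p15, p5, p7) → 9.6732
  f8: (p15, p1, p10) → 80.2531
  f9: (p15, p1, p7) → 10.5497
  f10: (p0, p5, p10) → 64.4184
  f11: (p11, p3, p10) → 64.5460
  f12: (p11, p3, p2) → 45.8012
  f13: (p17, p2, p16) → 29.2886
  f14: (p17, p0, p2) → 30.5473
  f15: (p17, p5, p16) → 69.6757
  f16: (p17, p0, p5) → 64.0303
  f17: (p6, p0, p2) → 28.8967
  f18: (p6, p11, p2) → 12.7862
  f19: (p6, p0, p10) → 27.6437
  f20: (p6, p11, p10) → 14.3781
Σ area = 989.997

Euler characteristic 12−30+20 = 2 ✓


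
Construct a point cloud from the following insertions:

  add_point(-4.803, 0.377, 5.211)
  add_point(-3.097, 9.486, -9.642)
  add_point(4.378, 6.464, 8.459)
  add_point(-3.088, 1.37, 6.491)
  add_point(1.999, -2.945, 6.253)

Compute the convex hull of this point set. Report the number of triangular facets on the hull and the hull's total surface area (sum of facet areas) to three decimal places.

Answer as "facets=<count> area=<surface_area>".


facets=6 area=303.403

5 of the 5 inputs are extreme points: [0, 1, 2, 3, 4].

Area of each hull facet:
  f1: (p4, p1, p0) → 64.6739
  f2: (p4, p1, p2) → 97.5156
  f3: (p3, p1, p0) → 20.3487
  f4: (p3, p1, p2) → 83.3892
  f5: (p3, p4, p0) → 7.5973
  f6: (p3, p4, p2) → 29.8786
Σ area = 303.403

Check V−E+F: 5 − 9 + 6 = 2.


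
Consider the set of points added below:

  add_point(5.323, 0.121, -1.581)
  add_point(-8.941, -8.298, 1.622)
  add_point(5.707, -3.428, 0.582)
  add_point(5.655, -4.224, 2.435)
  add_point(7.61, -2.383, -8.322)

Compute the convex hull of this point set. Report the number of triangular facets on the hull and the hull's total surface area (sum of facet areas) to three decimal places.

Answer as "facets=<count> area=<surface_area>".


Extreme-point indices: [0, 1, 3, 4] — 4 of 5 on the boundary.

Triangle areas on the boundary:
  f1: (p0, p4, p1) → 61.4570
  f2: (p3, p4, p1) → 83.0135
  f3: (p3, p0, p1) → 44.7092
  f4: (p3, p0, p4) → 20.9850
Σ area = 210.165

Euler characteristic 4−6+4 = 2 ✓

facets=4 area=210.165


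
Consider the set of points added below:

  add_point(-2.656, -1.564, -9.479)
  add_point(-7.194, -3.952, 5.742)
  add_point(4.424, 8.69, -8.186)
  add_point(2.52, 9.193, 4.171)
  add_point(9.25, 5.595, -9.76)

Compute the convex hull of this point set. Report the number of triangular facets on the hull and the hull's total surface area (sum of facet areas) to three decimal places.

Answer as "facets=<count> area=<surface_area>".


Points on the hull: [0, 1, 2, 3, 4] (5 of 5).

Area of each hull facet:
  f1: (p3, p4, p1) → 128.8712
  f2: (p0, p4, p1) → 105.0299
  f3: (p2, p3, p1) → 101.5333
  f4: (p2, p0, p1) → 98.8978
  f5: (p2, p3, p4) → 33.9949
  f6: (p2, p0, p4) → 37.2400
Σ area = 505.567

Euler characteristic 5−9+6 = 2 ✓

facets=6 area=505.567


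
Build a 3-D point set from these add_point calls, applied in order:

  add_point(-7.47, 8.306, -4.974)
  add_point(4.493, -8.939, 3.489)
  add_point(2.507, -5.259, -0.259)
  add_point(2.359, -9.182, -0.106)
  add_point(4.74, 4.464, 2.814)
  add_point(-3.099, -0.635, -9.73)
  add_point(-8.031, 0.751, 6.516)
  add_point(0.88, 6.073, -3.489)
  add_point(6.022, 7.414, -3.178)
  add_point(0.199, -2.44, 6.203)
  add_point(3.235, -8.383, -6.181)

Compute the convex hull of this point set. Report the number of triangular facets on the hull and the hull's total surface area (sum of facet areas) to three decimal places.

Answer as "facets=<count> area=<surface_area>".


Points on the hull: [0, 1, 3, 4, 5, 6, 8, 9, 10] (9 of 11).

Area of each hull facet:
  f1: (p5, p3, p6) → 103.5523
  f2: (p0, p5, p6) → 75.7232
  f3: (p0, p5, p8) → 69.3277
  f4: (p10, p5, p8) → 72.7597
  f5: (p10, p5, p3) → 30.9295
  f6: (p1, p10, p8) → 78.8091
  f7: (p1, p10, p3) → 8.3782
  f8: (p1, p3, p6) → 33.0759
  f9: (p1, p9, p6) → 22.7343
  f10: (p4, p1, p8) → 40.0158
  f11: (p4, p1, p9) → 35.9381
  f12: (p4, p9, p6) → 38.5817
  f13: (p4, p0, p6) → 86.6815
  f14: (p4, p0, p8) → 46.3407
Σ area = 742.848

Euler characteristic 9−21+14 = 2 ✓

facets=14 area=742.848


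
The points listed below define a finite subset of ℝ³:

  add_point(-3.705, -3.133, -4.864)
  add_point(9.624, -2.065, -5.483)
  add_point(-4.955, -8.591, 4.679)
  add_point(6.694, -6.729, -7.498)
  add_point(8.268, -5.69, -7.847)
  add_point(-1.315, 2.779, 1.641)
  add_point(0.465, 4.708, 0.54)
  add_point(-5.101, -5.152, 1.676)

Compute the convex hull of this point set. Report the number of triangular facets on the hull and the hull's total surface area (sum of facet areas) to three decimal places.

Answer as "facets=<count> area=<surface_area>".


facets=12 area=382.399

Extreme-point indices: [0, 1, 2, 3, 4, 5, 6, 7] — 8 of 8 on the boundary.

Area of each hull facet:
  f1: (p2, p6, p1) → 95.9786
  f2: (p0, p6, p1) → 62.6329
  f3: (p0, p2, p7) → 8.9769
  f4: (p5, p2, p7) → 14.9325
  f5: (p5, p2, p6) → 7.4327
  f6: (p5, p0, p7) → 28.7465
  f7: (p5, p0, p6) → 12.2482
  f8: (p3, p0, p2) → 61.9039
  f9: (p4, p2, p1) → 41.8183
  f10: (p4, p3, p2) → 10.6797
  f11: (p4, p0, p1) → 28.5742
  f12: (p4, p3, p0) → 8.4748
Σ area = 382.399

Euler: V−E+F = 8−18+12 = 2.


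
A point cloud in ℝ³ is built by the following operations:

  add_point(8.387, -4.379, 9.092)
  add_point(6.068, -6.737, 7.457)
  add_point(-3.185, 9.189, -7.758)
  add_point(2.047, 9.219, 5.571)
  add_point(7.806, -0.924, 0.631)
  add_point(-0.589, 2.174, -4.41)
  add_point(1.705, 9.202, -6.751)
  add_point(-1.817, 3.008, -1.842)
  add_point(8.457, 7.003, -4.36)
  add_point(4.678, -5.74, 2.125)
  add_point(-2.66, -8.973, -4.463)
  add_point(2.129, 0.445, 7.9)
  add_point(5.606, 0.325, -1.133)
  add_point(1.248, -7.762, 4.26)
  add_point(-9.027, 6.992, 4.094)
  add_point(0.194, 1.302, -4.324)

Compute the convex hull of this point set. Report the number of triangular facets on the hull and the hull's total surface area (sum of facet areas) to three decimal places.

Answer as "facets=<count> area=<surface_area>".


Hull vertices (12/16): indices [0, 1, 2, 3, 4, 6, 8, 9, 10, 11, 13, 14].

Per-facet area ½‖(b−a)×(c−a)‖:
  f1: (p2, p10, p14) → 117.7111
  f2: (p3, p0, p8) → 90.9201
  f3: (p3, p2, p14) → 71.7154
  f4: (p13, p10, p14) → 85.8006
  f5: (p4, p10, p8) → 62.4816
  f6: (p4, p0, p8) → 25.4968
  f7: (p6, p10, p8) → 70.0966
  f8: (p6, p2, p10) → 46.0101
  f9: (p6, p3, p8) → 43.3696
  f10: (p6, p3, p2) → 29.9552
  f11: (p11, p3, p14) → 51.1480
  f12: (p11, p3, p0) → 28.2036
  f13: (p1, p13, p10) → 15.0193
  f14: (p1, p4, p0) → 16.5227
  f15: (p1, p11, p0) → 14.5195
  f16: (p1, p13, p14) → 49.8352
  f17: (p1, p11, p14) → 32.6484
  f18: (p9, p4, p10) → 27.2468
  f19: (p9, p1, p10) → 20.0272
  f20: (p9, p1, p4) → 16.0715
Σ area = 914.799

Check V−E+F: 12 − 30 + 20 = 2.

facets=20 area=914.799


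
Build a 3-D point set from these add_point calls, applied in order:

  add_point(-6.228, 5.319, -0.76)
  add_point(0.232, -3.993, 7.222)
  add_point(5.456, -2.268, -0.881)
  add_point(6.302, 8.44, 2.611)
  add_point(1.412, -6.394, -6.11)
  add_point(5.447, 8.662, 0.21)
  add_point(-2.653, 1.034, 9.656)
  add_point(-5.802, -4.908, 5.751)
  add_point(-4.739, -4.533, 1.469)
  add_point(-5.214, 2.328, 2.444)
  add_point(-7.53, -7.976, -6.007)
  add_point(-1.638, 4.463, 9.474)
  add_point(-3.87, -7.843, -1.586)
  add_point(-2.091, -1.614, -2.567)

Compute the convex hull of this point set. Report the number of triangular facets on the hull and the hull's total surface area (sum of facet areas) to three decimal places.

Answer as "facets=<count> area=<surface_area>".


Hull vertices (11/14): indices [0, 1, 2, 3, 4, 5, 6, 7, 10, 11, 12].

Triangle areas on the boundary:
  f1: (p0, p4, p10) → 63.1572
  f2: (p5, p0, p3) → 14.4707
  f3: (p5, p0, p4) → 88.4062
  f4: (p11, p0, p3) → 60.3221
  f5: (p11, p0, p6) → 20.1392
  f6: (p11, p1, p3) → 50.1870
  f7: (p11, p1, p6) → 8.8657
  f8: (p7, p1, p6) → 19.1851
  f9: (p7, p0, p10) → 70.8205
  f10: (p7, p0, p6) → 43.9983
  f11: (p2, p1, p3) → 55.2448
  f12: (p2, p1, p4) → 37.4999
  f13: (p2, p5, p3) → 14.0505
  f14: (p2, p5, p4) → 34.4567
  f15: (p12, p7, p10) → 19.4793
  f16: (p12, p7, p1) → 25.5186
  f17: (p12, p4, p10) → 20.3902
  f18: (p12, p1, p4) → 36.5840
Σ area = 682.776

Euler characteristic 11−27+18 = 2 ✓

facets=18 area=682.776


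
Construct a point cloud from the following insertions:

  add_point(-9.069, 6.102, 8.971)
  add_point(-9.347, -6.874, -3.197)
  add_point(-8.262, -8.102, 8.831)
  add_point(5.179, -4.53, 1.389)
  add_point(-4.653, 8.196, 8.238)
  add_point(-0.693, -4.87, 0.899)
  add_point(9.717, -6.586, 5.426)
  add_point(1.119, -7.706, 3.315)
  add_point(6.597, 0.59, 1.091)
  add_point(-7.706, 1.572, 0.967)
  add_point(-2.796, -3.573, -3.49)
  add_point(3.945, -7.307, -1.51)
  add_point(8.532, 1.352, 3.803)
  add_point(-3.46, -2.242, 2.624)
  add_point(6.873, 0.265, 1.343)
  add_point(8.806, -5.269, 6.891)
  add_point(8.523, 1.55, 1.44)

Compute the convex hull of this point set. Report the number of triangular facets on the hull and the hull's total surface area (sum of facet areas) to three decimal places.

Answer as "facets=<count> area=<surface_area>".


facets=20 area=832.222

12 of the 17 inputs are extreme points: [0, 1, 2, 4, 6, 7, 9, 10, 11, 12, 15, 16].

Facet areas (half cross-product norm):
  f1: (p7, p2, p6) → 33.9834
  f2: (p0, p2, p1) → 85.9537
  f3: (p15, p2, p6) → 17.4134
  f4: (p15, p0, p4) → 44.3226
  f5: (p15, p0, p2) → 123.1563
  f6: (p11, p16, p6) → 38.7972
  f7: (p11, p7, p6) → 23.9306
  f8: (p11, p2, p1) → 79.4349
  f9: (p11, p7, p2) → 14.8962
  f10: (p9, p16, p4) → 79.3210
  f11: (p9, p0, p1) → 27.7859
  f12: (p9, p0, p4) → 22.9426
  f13: (p12, p16, p4) → 17.8214
  f14: (p12, p15, p4) → 53.8639
  f15: (p12, p16, p6) → 9.3231
  f16: (p12, p15, p6) → 7.6160
  f17: (p10, p11, p1) → 24.6736
  f18: (p10, p11, p16) → 41.3233
  f19: (p10, p9, p1) → 29.6856
  f20: (p10, p9, p16) → 55.9770
Σ area = 832.222

Check V−E+F: 12 − 30 + 20 = 2.


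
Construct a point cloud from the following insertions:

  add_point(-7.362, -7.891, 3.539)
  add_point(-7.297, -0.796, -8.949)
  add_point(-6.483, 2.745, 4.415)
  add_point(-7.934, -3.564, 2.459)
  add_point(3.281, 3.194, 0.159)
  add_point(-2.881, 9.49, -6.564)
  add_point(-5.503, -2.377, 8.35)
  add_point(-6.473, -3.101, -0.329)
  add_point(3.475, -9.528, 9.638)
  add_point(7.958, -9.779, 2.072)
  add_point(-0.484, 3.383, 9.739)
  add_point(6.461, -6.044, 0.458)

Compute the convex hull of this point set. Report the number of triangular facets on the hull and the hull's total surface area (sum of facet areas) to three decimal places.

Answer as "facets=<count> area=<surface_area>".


facets=18 area=848.292

Points on the hull: [0, 1, 2, 3, 4, 5, 6, 8, 9, 10, 11] (11 of 12).

Triangle areas on the boundary:
  f1: (p8, p10, p9) → 58.4031
  f2: (p2, p10, p5) → 51.3081
  f3: (p2, p1, p3) → 39.7039
  f4: (p2, p1, p5) → 70.6321
  f5: (p4, p10, p9) → 71.6603
  f6: (p4, p10, p5) → 53.4201
  f7: (p0, p1, p3) → 23.5654
  f8: (p0, p1, p9) → 111.3124
  f9: (p0, p8, p9) → 55.1567
  f10: (p11, p4, p9) → 7.3487
  f11: (p11, p4, p5) → 36.6420
  f12: (p11, p1, p9) → 25.8450
  f13: (p11, p1, p5) → 98.9197
  f14: (p6, p8, p10) → 44.7539
  f15: (p6, p0, p8) → 42.8103
  f16: (p6, p2, p10) → 23.4944
  f17: (p6, p2, p3) → 18.8009
  f18: (p6, p0, p3) → 14.5147
Σ area = 848.292

Euler: V−E+F = 11−27+18 = 2.


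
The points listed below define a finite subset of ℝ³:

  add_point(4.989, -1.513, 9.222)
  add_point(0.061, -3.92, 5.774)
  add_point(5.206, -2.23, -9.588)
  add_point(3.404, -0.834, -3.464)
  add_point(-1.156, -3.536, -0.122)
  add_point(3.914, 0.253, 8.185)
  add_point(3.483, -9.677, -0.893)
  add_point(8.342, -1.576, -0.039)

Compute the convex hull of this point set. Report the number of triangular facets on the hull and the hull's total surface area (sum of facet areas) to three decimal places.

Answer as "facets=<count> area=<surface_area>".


8 of the 8 inputs are extreme points: [0, 1, 2, 3, 4, 5, 6, 7].

Per-facet area ½‖(b−a)×(c−a)‖:
  f1: (p2, p6, p4) → 41.9981
  f2: (p2, p6, p7) → 45.5616
  f3: (p0, p6, p7) → 46.5451
  f4: (p1, p6, p4) → 23.2659
  f5: (p1, p0, p6) → 28.9333
  f6: (p5, p0, p7) → 11.0037
  f7: (p5, p1, p4) → 16.4784
  f8: (p5, p1, p0) → 7.1265
  f9: (p3, p2, p7) → 18.9979
  f10: (p3, p5, p7) → 28.7094
  f11: (p3, p2, p4) → 16.2476
  f12: (p3, p5, p4) → 32.6001
Σ area = 317.468

Check V−E+F: 8 − 18 + 12 = 2.

facets=12 area=317.468


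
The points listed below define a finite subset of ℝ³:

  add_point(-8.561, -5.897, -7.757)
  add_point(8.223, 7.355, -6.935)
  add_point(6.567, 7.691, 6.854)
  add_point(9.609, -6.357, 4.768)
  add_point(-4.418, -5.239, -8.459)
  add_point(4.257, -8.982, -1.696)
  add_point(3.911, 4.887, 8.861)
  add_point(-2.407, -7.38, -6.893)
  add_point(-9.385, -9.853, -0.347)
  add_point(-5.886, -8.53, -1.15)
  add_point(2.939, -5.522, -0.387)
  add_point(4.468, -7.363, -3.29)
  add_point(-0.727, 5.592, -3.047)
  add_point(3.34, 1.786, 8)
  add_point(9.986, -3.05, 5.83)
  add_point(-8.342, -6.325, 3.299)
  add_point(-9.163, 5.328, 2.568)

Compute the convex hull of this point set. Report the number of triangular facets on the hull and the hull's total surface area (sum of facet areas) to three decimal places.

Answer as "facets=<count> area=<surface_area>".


facets=26 area=1087.333

Points on the hull: [0, 1, 2, 3, 4, 5, 6, 7, 8, 11, 12, 13, 14, 15, 16] (15 of 17).

Per-facet area ½‖(b−a)×(c−a)‖:
  f1: (p1, p2, p14) → 77.7440
  f2: (p6, p2, p14) → 22.7303
  f3: (p3, p5, p8) → 50.3881
  f4: (p3, p15, p8) → 45.0792
  f5: (p3, p1, p14) → 27.1146
  f6: (p7, p5, p8) → 42.2864
  f7: (p7, p1, p4) → 29.8037
  f8: (p0, p7, p8) → 26.7203
  f9: (p0, p7, p4) → 6.4524
  f10: (p0, p1, p4) → 23.7234
  f11: (p0, p12, p1) → 63.2505
  f12: (p16, p6, p2) → 29.8207
  f13: (p16, p1, p2) → 113.1701
  f14: (p16, p12, p1) → 11.6179
  f15: (p16, p15, p6) → 84.3363
  f16: (p16, p0, p12) → 71.2916
  f17: (p16, p15, p8) → 23.7825
  f18: (p16, p0, p8) → 62.3164
  f19: (p11, p3, p1) → 75.0286
  f20: (p11, p3, p5) → 9.7250
  f21: (p11, p7, p1) → 60.2774
  f22: (p11, p7, p5) → 8.5949
  f23: (p13, p15, p6) → 16.6603
  f24: (p13, p3, p15) → 80.5815
  f25: (p13, p6, p14) → 12.2600
  f26: (p13, p3, p14) → 12.5768
Σ area = 1087.333

Euler characteristic 15−39+26 = 2 ✓


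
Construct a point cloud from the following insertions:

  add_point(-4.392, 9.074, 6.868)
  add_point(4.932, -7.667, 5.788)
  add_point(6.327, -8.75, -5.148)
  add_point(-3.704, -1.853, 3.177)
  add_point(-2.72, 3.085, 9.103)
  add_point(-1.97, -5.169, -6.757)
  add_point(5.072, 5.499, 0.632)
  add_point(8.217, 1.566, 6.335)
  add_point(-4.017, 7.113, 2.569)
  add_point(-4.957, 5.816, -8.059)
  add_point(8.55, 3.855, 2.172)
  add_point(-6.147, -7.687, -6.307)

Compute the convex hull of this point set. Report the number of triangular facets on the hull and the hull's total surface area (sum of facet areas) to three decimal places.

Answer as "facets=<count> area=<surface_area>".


Extreme-point indices: [0, 1, 2, 3, 4, 5, 6, 7, 9, 10, 11] — 11 of 12 on the boundary.

Area of each hull facet:
  f1: (p9, p0, p11) → 104.0739
  f2: (p5, p9, p11) → 26.9302
  f3: (p6, p0, p10) → 19.8311
  f4: (p6, p9, p10) → 12.7050
  f5: (p6, p9, p0) → 76.0532
  f6: (p3, p1, p11) → 60.8845
  f7: (p7, p0, p10) → 34.5507
  f8: (p2, p7, p10) → 35.1080
  f9: (p2, p7, p1) → 54.0654
  f10: (p2, p9, p10) → 119.1904
  f11: (p2, p5, p9) → 40.8560
  f12: (p2, p1, p11) → 69.5764
  f13: (p2, p5, p11) → 18.7113
  f14: (p4, p7, p0) → 36.0843
  f15: (p4, p7, p1) → 54.9285
  f16: (p4, p3, p1) → 41.6643
  f17: (p4, p0, p11) → 61.9552
  f18: (p4, p3, p11) → 7.3612
Σ area = 874.530

Euler: V−E+F = 11−27+18 = 2.

facets=18 area=874.530


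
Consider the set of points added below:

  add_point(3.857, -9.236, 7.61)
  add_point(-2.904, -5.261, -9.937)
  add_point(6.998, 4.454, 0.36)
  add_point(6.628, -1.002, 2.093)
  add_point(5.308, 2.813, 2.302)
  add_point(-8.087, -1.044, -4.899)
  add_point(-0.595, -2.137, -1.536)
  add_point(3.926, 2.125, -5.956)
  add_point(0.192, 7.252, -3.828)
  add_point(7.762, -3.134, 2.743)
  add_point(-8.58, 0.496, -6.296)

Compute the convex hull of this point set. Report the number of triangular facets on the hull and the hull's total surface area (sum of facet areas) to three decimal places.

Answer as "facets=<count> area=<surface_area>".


facets=14 area=570.816

Points on the hull: [0, 1, 2, 4, 5, 7, 8, 9, 10] (9 of 11).

Facet areas (half cross-product norm):
  f1: (p1, p8, p10) → 50.2816
  f2: (p0, p1, p9) → 72.8129
  f3: (p7, p1, p9) → 57.7358
  f4: (p7, p1, p8) → 34.6580
  f5: (p5, p8, p10) → 12.0486
  f6: (p5, p1, p10) → 8.8843
  f7: (p5, p0, p1) → 78.3097
  f8: (p4, p0, p9) → 24.1610
  f9: (p4, p5, p8) → 53.4165
  f10: (p4, p5, p0) → 102.9852
  f11: (p2, p7, p9) → 29.5609
  f12: (p2, p4, p9) → 9.2970
  f13: (p2, p7, p8) → 23.7545
  f14: (p2, p4, p8) → 12.9101
Σ area = 570.816

Check V−E+F: 9 − 21 + 14 = 2.


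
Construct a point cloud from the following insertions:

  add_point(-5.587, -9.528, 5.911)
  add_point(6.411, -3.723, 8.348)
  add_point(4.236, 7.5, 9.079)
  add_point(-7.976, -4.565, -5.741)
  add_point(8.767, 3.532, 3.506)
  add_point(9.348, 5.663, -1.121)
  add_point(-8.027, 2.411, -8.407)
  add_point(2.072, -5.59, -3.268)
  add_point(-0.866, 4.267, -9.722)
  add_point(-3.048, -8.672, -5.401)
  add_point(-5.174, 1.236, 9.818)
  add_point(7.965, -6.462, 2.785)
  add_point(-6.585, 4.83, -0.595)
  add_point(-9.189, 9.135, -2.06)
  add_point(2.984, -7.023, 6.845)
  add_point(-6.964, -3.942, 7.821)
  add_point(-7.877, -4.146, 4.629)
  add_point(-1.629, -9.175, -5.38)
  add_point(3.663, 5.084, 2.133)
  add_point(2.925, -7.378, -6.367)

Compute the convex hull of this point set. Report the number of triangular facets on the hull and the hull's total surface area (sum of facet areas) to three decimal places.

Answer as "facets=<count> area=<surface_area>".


facets=30 area=1196.840

17 of the 20 inputs are extreme points: [0, 1, 2, 3, 4, 5, 6, 8, 9, 10, 11, 13, 14, 15, 16, 17, 19].

Facet areas (half cross-product norm):
  f1: (p8, p5, p13) → 82.4443
  f2: (p2, p5, p13) → 99.0374
  f3: (p10, p2, p13) → 83.3105
  f4: (p1, p10, p0) → 67.4202
  f5: (p1, p10, p2) → 60.0207
  f6: (p6, p8, p13) → 34.9475
  f7: (p6, p3, p13) → 31.3894
  f8: (p19, p8, p5) → 81.2847
  f9: (p15, p10, p13) → 42.9168
  f10: (p15, p10, p0) → 9.1249
  f11: (p4, p2, p5) → 18.5171
  f12: (p4, p1, p2) → 36.8027
  f13: (p11, p19, p5) → 66.6109
  f14: (p11, p4, p5) → 24.0658
  f15: (p11, p4, p1) → 28.3757
  f16: (p9, p6, p8) → 46.6908
  f17: (p9, p6, p3) → 18.7962
  f18: (p9, p3, p0) → 37.2508
  f19: (p16, p3, p0) → 30.5586
  f20: (p16, p15, p0) → 9.6285
  f21: (p16, p3, p13) → 70.5669
  f22: (p16, p15, p13) → 22.7596
  f23: (p14, p1, p0) → 10.9804
  f24: (p14, p11, p0) → 20.7938
  f25: (p14, p11, p1) → 14.7602
  f26: (p17, p19, p8) → 31.5155
  f27: (p17, p9, p8) → 10.2517
  f28: (p17, p9, p0) → 8.6278
  f29: (p17, p11, p0) → 72.3839
  f30: (p17, p11, p19) → 25.0069
Σ area = 1196.840

Euler: V−E+F = 17−45+30 = 2.
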